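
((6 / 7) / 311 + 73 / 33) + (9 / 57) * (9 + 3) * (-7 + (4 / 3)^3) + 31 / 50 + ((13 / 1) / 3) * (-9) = -1022302217 / 22749650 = -44.94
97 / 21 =4.62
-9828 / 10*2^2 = -19656 / 5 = -3931.20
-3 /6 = -1 /2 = -0.50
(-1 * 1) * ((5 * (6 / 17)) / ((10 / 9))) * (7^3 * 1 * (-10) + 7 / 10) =925911 / 170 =5446.54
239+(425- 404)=260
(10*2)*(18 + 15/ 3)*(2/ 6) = 460/ 3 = 153.33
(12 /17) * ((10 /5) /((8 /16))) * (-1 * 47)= -2256 /17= -132.71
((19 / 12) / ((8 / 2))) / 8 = 0.05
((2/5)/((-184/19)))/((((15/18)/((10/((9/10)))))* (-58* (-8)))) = -19/16008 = -0.00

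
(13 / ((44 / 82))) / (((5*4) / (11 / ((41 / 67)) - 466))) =-238797 / 440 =-542.72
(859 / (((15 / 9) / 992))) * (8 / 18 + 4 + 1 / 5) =178094752 / 75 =2374596.69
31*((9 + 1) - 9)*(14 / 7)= 62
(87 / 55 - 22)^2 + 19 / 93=117342472 / 281325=417.11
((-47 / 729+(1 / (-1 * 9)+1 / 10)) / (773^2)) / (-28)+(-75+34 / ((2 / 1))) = -7074121929289 / 121967619480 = -58.00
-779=-779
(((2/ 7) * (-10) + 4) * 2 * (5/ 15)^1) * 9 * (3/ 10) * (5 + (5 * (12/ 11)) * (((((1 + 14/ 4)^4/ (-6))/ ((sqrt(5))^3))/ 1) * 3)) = 72/ 7-177147 * sqrt(5)/ 1925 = -195.49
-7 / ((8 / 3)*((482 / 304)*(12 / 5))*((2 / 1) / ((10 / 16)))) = -3325 / 15424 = -0.22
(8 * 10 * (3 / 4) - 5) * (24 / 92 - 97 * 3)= -367785 / 23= -15990.65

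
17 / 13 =1.31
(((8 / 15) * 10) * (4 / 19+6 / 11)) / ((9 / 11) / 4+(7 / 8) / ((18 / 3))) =40448 / 3515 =11.51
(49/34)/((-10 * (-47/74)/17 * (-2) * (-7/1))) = 0.28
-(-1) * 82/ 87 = 82/ 87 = 0.94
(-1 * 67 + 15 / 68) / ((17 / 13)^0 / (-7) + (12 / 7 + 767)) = -0.09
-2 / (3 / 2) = -4 / 3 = -1.33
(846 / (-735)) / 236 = -141 / 28910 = -0.00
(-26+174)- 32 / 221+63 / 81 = 295631 / 1989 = 148.63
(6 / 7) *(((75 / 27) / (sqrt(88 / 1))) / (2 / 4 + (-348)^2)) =0.00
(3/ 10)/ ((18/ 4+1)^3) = 12/ 6655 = 0.00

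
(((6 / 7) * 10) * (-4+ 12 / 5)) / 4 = -24 / 7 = -3.43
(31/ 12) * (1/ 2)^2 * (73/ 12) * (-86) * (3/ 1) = -97309/ 96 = -1013.64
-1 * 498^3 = -123505992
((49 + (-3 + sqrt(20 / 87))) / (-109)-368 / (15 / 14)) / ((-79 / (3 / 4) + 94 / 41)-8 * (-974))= -11526289 / 257714695-41 * sqrt(435) / 1494745231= -0.04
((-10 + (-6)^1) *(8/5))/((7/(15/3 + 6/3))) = -128/5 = -25.60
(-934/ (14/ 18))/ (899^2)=-8406/ 5657407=-0.00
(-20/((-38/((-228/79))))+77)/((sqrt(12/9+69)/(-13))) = -77519 * sqrt(633)/16669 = -117.00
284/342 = 142/171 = 0.83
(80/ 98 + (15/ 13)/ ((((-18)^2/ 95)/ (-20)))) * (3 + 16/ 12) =-25.78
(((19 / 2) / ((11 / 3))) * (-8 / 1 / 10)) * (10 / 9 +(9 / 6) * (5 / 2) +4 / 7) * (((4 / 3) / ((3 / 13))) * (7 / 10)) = -338143 / 7425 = -45.54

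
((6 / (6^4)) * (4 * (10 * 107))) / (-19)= -535 / 513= -1.04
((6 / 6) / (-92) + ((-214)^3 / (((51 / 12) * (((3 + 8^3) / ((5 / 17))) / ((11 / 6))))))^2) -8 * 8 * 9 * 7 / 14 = 4276558046062544711 / 733669511292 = 5828997.91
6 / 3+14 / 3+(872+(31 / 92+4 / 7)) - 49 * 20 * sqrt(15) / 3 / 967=1699339 / 1932 - 980 * sqrt(15) / 2901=878.27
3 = 3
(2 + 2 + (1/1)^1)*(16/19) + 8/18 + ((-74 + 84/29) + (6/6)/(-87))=-329575/4959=-66.46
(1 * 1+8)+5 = 14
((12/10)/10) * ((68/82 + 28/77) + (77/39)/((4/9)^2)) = 3148599/2345200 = 1.34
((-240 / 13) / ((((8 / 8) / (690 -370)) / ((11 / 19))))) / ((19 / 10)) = -8448000 / 4693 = -1800.13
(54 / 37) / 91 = 54 / 3367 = 0.02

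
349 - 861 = -512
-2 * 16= -32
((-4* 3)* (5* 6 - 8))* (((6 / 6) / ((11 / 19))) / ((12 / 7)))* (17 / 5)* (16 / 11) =-72352 / 55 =-1315.49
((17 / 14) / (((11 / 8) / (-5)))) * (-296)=1307.01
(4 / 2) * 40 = 80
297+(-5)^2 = 322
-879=-879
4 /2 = 2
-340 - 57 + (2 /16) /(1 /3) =-3173 /8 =-396.62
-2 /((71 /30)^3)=-54000 /357911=-0.15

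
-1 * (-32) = 32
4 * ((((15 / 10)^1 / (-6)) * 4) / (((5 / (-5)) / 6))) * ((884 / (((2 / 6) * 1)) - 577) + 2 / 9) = 149416 / 3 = 49805.33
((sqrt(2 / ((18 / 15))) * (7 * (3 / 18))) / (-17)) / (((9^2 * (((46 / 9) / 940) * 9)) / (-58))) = 95410 * sqrt(15) / 285039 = 1.30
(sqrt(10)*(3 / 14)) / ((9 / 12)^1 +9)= 2*sqrt(10) / 91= 0.07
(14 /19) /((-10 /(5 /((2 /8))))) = -28 /19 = -1.47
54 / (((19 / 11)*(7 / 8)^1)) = 4752 / 133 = 35.73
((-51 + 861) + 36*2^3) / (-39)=-366 / 13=-28.15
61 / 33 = 1.85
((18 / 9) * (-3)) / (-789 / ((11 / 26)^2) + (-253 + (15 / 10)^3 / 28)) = 162624 / 126327581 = 0.00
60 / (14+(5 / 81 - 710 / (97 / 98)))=-471420 / 5525497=-0.09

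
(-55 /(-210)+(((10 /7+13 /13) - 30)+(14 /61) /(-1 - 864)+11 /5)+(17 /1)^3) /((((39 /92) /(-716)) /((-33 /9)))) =3924462779385368 /129643605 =30271163.62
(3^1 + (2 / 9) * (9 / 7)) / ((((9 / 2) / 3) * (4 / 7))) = 23 / 6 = 3.83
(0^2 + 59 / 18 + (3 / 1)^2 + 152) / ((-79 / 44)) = -65054 / 711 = -91.50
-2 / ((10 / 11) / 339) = -3729 / 5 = -745.80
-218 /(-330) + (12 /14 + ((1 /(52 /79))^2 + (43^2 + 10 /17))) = 98403386099 /53093040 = 1853.41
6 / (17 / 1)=6 / 17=0.35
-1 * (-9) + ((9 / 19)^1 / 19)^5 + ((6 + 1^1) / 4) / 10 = 2250101318974927 / 245242650312040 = 9.18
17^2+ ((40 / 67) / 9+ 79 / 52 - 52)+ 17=8014141 / 31356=255.59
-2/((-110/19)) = 19/55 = 0.35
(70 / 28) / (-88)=-5 / 176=-0.03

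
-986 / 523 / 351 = -986 / 183573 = -0.01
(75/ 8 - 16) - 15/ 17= -1021/ 136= -7.51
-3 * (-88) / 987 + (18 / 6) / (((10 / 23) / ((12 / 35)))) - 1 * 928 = -1087306 / 1175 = -925.37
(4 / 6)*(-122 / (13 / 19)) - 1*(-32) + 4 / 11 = -37112 / 429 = -86.51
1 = 1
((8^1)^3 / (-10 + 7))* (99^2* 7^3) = -573737472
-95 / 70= -19 / 14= -1.36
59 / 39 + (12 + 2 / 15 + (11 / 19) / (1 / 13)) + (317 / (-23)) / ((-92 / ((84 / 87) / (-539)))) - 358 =-491382040869 / 1458852395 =-336.83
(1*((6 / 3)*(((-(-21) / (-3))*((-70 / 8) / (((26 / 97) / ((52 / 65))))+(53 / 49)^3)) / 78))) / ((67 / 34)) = 430739591 / 190305661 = 2.26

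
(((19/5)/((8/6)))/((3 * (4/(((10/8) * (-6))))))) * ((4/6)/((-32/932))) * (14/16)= 30989/1024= 30.26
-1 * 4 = -4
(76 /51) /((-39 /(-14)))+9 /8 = 26413 /15912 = 1.66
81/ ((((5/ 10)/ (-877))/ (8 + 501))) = -72315666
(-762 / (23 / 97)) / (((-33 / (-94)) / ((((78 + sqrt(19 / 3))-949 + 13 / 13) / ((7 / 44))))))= 8059582560 / 161-9263888 *sqrt(57) / 483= 49914713.99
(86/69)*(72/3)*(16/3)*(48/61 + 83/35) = 74226944/147315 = 503.87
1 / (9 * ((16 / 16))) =0.11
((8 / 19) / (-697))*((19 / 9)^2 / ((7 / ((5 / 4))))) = -0.00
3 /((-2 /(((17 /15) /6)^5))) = -1419857 /3936600000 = -0.00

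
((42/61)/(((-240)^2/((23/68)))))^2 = 0.00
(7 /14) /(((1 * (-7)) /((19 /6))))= -19 /84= -0.23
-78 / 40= -39 / 20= -1.95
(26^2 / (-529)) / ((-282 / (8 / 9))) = 2704 / 671301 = 0.00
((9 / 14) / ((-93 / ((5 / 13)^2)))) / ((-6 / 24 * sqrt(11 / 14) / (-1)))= -150 * sqrt(154) / 403403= -0.00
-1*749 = -749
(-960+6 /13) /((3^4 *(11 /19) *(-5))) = 266 /65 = 4.09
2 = 2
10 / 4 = 2.50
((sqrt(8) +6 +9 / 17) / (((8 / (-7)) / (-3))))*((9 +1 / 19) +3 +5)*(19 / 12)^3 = 22743*sqrt(2) / 64 +2524473 / 2176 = 1662.70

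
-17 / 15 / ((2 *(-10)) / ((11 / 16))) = 187 / 4800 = 0.04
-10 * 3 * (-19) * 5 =2850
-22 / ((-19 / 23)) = 506 / 19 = 26.63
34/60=17/30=0.57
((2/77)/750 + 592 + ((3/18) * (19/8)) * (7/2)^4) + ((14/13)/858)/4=813760257139/1249248000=651.40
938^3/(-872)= -103161709/109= -946437.70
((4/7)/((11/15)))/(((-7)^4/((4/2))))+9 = 1664013/184877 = 9.00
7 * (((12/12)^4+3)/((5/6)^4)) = 36288/625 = 58.06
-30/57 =-10/19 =-0.53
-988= -988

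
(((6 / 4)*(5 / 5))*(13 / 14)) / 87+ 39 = 39.02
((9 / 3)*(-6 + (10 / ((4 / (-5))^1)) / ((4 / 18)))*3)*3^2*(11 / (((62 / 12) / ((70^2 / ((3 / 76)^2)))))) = -1046523693600 / 31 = -33758828825.81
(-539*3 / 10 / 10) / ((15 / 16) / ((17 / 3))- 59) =109956 / 400075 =0.27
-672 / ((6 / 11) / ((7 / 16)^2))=-3773 / 16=-235.81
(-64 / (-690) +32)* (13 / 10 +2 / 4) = 33216 / 575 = 57.77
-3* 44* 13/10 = -858/5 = -171.60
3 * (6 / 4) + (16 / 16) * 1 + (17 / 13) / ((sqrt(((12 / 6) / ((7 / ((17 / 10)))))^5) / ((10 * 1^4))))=11 / 2 + 12250 * sqrt(595) / 3757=85.03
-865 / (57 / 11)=-9515 / 57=-166.93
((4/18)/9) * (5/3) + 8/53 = 2474/12879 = 0.19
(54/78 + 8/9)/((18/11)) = 2035/2106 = 0.97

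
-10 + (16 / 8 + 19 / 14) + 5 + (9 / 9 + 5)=4.36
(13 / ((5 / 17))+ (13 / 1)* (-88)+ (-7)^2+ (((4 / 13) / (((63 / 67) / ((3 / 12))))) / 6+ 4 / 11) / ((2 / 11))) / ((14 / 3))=-51534347 / 229320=-224.73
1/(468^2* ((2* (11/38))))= 19/2409264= 0.00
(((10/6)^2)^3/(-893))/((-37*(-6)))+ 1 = 144505709/144521334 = 1.00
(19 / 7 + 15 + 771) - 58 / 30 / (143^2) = 1693483732 / 2147145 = 788.71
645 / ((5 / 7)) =903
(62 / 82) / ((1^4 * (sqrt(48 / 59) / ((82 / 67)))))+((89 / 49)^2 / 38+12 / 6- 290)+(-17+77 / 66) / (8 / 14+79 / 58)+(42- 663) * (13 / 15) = -833.28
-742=-742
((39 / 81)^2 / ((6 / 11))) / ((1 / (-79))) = -146861 / 4374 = -33.58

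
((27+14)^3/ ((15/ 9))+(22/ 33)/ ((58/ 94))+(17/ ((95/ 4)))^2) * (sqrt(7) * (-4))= -129881113372 * sqrt(7)/ 785175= -437651.64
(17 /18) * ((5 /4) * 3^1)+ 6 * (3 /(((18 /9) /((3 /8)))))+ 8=179 /12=14.92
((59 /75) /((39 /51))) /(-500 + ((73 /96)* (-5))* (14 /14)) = -1888 /924625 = -0.00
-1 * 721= -721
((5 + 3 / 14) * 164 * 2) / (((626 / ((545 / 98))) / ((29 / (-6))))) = -47304365 / 644154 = -73.44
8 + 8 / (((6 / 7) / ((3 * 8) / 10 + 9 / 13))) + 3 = 2591 / 65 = 39.86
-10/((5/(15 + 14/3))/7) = -826/3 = -275.33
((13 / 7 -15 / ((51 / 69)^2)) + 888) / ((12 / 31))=13520929 / 6069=2227.87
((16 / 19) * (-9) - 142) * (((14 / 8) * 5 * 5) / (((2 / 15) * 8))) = -3730125 / 608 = -6135.07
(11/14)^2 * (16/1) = 484/49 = 9.88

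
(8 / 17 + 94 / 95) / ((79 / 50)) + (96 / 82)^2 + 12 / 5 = 1006874664 / 214470385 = 4.69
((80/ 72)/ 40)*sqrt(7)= sqrt(7)/ 36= 0.07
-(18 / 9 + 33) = -35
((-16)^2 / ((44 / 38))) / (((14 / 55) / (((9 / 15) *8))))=29184 / 7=4169.14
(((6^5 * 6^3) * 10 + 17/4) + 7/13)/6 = 291133523/104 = 2799360.80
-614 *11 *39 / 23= -263406 / 23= -11452.43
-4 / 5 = -0.80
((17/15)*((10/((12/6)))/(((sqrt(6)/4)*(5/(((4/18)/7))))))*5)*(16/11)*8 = 8704*sqrt(6)/6237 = 3.42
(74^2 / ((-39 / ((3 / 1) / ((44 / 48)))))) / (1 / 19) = -1248528 / 143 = -8730.97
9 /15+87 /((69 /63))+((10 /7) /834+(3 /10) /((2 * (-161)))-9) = 95382293 /1342740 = 71.04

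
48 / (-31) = -48 / 31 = -1.55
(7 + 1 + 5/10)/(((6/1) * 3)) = 17/36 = 0.47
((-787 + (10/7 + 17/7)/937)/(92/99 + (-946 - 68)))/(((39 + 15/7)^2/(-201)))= -13315136527/144346334208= -0.09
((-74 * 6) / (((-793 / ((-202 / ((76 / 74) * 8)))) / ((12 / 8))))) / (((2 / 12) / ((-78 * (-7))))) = -78398523 / 1159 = -67643.25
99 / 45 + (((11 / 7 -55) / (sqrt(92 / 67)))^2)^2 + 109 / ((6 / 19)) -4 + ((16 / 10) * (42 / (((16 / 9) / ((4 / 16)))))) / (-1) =65876547614051 / 15241548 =4322169.09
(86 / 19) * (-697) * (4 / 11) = -239768 / 209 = -1147.22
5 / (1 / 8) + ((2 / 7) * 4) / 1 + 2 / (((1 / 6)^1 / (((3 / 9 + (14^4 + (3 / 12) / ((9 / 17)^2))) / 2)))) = 87145819 / 378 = 230544.49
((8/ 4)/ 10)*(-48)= -48/ 5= -9.60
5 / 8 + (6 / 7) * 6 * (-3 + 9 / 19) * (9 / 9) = -13159 / 1064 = -12.37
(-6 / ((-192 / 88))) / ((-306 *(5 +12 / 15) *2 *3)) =-55 / 212976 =-0.00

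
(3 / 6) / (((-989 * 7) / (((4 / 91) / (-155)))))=0.00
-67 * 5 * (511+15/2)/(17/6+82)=-1042185/509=-2047.51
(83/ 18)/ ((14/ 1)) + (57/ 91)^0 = 335/ 252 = 1.33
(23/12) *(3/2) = 23/8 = 2.88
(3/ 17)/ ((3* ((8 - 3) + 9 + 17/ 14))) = 14/ 3621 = 0.00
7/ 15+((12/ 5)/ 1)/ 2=5/ 3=1.67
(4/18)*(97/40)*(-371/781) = -35987/140580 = -0.26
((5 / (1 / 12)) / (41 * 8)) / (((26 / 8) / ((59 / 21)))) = 590 / 3731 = 0.16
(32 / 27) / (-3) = -32 / 81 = -0.40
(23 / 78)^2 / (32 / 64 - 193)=-529 / 1171170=-0.00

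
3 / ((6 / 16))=8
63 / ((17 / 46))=2898 / 17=170.47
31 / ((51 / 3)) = 31 / 17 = 1.82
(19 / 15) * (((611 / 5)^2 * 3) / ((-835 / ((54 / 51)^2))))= -76.19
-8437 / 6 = -1406.17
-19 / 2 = -9.50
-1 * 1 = -1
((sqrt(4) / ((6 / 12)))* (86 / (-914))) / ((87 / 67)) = -11524 / 39759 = -0.29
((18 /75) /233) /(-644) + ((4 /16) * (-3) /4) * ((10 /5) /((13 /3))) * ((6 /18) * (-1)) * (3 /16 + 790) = 35570761929 /1560540800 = 22.79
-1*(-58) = 58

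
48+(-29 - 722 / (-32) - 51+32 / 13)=-1451 / 208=-6.98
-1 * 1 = -1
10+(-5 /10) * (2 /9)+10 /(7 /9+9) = 4321 /396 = 10.91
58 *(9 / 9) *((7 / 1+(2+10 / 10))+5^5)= 181830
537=537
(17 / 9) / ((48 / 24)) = 17 / 18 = 0.94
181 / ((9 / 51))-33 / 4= 12209 / 12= 1017.42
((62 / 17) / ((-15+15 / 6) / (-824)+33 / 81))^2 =7610712597504 / 102176761801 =74.49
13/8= 1.62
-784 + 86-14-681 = -1393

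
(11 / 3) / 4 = 11 / 12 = 0.92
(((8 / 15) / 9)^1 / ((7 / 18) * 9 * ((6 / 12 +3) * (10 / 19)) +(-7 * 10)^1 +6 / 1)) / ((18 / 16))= -2432 / 2657205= -0.00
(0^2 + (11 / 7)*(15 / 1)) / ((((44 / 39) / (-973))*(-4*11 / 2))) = 81315 / 88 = 924.03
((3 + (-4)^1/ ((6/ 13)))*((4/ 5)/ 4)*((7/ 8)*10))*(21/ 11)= -833/ 44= -18.93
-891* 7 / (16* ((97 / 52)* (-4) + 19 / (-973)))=78891813 / 1514048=52.11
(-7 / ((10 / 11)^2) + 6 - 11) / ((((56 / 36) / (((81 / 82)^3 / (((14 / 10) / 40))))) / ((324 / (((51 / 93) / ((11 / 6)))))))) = -258301.39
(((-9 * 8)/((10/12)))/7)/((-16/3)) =81/35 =2.31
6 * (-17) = -102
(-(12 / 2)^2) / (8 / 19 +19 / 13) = -2964 / 155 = -19.12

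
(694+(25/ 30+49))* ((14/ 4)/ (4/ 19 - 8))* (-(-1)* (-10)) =2967895/ 888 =3342.22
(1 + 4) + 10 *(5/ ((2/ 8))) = 205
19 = 19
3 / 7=0.43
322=322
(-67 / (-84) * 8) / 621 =134 / 13041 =0.01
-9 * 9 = -81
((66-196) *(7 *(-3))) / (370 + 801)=2730 / 1171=2.33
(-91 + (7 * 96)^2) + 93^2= 460142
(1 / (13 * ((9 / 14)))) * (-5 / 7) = -10 / 117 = -0.09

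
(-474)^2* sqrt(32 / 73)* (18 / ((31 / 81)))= 1310310432* sqrt(146) / 2263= 6996262.13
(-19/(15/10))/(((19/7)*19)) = -14/57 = -0.25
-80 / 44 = -20 / 11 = -1.82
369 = 369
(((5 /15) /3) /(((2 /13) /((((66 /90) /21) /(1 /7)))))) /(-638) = -0.00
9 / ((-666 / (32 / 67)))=-16 / 2479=-0.01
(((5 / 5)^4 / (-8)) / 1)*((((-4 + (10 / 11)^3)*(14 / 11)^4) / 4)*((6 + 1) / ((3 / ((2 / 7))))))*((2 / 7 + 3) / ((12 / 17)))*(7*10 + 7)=1014833071 / 15944049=63.65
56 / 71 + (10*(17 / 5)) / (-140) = 2713 / 4970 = 0.55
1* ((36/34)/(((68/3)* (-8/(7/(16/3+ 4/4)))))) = -567/87856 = -0.01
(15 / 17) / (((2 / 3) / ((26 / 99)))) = 65 / 187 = 0.35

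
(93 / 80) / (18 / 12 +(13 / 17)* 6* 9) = 527 / 19400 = 0.03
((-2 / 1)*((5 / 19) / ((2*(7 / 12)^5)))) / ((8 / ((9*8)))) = -11197440 / 319333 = -35.07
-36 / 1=-36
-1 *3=-3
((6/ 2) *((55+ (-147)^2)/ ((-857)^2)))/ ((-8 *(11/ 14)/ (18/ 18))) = -113736/ 8078939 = -0.01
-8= -8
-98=-98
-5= -5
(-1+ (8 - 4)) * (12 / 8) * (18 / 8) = 81 / 8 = 10.12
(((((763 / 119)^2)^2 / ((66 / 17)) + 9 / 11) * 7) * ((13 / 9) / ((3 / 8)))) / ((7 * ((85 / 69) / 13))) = 2198852002724 / 124028685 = 17728.58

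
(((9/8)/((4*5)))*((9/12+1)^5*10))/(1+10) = 0.84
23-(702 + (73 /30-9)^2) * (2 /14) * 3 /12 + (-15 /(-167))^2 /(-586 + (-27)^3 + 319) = -3.61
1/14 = 0.07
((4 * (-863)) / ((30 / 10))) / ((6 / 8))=-13808 / 9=-1534.22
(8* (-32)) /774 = -0.33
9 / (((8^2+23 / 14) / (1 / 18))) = 7 / 919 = 0.01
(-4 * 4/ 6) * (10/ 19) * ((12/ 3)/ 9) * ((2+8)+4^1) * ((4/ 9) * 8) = -143360/ 4617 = -31.05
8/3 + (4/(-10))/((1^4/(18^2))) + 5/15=-633/5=-126.60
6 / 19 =0.32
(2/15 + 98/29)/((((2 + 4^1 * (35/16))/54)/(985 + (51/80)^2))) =373829211/21500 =17387.41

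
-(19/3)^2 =-40.11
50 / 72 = 25 / 36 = 0.69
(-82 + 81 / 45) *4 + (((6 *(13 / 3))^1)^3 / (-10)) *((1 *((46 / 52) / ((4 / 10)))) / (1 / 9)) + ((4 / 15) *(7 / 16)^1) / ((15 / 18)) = -1765183 / 50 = -35303.66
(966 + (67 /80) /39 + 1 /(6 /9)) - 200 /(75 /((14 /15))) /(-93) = 842231389 /870480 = 967.55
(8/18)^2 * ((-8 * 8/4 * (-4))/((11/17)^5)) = 111.45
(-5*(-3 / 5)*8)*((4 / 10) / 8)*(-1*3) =-18 / 5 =-3.60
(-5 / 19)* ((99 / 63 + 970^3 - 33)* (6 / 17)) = -191661323400 / 2261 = -84768387.17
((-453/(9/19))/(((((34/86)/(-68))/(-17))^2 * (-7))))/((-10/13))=-159440497736/105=-1518480930.82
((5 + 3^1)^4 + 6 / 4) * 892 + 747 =3655717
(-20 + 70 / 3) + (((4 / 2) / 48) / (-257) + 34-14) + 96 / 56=360483 / 14392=25.05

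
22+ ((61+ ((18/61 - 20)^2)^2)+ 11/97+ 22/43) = 8711619243333936/57751002811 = 150847.93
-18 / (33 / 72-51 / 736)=-46.27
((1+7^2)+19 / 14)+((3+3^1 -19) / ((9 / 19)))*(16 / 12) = 14.76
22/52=11/26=0.42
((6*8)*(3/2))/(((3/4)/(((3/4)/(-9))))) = -8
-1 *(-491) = 491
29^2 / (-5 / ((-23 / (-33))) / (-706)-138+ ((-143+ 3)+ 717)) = 13656158 / 7128647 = 1.92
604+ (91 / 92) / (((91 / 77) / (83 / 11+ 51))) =653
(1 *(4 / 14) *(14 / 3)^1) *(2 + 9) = 14.67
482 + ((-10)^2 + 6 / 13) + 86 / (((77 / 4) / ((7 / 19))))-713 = -128.89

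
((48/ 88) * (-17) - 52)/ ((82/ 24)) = -8088/ 451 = -17.93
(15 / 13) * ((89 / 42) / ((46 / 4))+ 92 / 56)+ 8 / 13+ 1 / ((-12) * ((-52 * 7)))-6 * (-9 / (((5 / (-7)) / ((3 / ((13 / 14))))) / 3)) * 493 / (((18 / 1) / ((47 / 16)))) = -29611586843 / 502320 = -58949.65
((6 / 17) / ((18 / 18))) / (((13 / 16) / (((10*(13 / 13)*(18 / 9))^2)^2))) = 15360000 / 221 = 69502.26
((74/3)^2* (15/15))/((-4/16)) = -21904/9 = -2433.78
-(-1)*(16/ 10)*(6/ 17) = 48/ 85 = 0.56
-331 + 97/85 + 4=-27698/85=-325.86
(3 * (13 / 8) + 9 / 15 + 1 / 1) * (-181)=-46879 / 40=-1171.98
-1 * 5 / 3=-5 / 3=-1.67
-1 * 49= -49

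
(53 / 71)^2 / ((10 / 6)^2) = 25281 / 126025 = 0.20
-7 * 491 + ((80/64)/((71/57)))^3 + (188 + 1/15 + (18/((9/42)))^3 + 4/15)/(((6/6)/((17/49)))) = 681059818151455/3367226688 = 202261.35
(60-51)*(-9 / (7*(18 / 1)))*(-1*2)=9 / 7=1.29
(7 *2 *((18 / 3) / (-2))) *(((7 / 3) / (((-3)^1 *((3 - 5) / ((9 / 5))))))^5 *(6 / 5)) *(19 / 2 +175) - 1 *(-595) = -241962329 / 250000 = -967.85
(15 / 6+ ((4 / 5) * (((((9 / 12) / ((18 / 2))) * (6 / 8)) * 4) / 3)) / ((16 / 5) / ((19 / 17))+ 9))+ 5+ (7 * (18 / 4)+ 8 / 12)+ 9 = 164561 / 3381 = 48.67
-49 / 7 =-7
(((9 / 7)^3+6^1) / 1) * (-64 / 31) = -178368 / 10633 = -16.77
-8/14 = -4/7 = -0.57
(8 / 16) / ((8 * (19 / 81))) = 81 / 304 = 0.27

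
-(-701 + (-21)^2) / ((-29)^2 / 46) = 11960 / 841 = 14.22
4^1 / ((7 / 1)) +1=11 / 7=1.57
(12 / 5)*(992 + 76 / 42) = 16696 / 7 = 2385.14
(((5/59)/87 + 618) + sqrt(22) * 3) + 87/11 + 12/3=3 * sqrt(22) + 35566612/56463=643.98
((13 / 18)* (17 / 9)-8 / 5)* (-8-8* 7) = 6112 / 405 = 15.09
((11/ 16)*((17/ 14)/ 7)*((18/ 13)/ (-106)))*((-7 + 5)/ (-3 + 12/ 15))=-765/ 540176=-0.00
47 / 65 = 0.72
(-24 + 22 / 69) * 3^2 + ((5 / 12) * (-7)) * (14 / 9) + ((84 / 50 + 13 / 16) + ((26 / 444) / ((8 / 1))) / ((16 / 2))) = -15820973773 / 73526400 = -215.17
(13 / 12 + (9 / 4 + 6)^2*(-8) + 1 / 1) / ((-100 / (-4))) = -6509 / 300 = -21.70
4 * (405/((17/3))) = 4860/17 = 285.88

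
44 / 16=11 / 4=2.75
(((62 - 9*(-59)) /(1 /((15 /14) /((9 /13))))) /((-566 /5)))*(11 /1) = -2119975 /23772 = -89.18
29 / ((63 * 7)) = 29 / 441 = 0.07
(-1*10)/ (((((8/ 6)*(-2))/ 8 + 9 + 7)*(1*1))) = -30/ 47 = -0.64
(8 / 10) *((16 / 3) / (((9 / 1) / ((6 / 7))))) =128 / 315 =0.41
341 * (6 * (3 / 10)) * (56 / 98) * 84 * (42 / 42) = 147312 / 5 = 29462.40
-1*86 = -86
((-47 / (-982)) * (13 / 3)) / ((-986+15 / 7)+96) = -4277 / 18309390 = -0.00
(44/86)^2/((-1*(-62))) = 242/57319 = 0.00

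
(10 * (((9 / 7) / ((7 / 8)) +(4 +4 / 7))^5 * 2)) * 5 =227226278297600 / 282475249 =804411.29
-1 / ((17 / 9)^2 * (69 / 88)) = -2376 / 6647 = -0.36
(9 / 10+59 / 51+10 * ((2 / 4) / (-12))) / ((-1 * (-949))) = 1673 / 967980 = 0.00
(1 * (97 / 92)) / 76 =97 / 6992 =0.01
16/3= 5.33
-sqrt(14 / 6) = -sqrt(21) / 3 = -1.53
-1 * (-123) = 123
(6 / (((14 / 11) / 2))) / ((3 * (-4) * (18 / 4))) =-11 / 63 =-0.17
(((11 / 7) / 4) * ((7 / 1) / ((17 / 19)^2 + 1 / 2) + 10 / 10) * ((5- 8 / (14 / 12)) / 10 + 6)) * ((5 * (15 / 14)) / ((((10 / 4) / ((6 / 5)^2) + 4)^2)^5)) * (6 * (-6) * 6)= -6780474846785792635117240320 / 15500259682507961542295650844791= -0.00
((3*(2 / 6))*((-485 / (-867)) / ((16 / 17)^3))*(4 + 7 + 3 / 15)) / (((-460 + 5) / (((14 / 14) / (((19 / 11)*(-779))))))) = 18139 / 1477731840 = 0.00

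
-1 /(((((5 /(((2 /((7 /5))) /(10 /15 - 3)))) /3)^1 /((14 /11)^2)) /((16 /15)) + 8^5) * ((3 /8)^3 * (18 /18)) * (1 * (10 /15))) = -32768 /37746921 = -0.00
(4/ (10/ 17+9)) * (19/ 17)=76/ 163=0.47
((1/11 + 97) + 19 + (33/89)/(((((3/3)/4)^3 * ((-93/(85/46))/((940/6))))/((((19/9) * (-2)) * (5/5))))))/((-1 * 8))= -8066017103/150773832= -53.50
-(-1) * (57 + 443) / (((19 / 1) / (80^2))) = 3200000 / 19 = 168421.05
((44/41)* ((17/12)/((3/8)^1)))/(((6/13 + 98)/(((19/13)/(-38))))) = -187/118080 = -0.00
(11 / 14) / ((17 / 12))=66 / 119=0.55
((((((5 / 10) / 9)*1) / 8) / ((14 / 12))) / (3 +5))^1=1 / 1344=0.00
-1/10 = -0.10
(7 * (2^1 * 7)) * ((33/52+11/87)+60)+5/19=255927383/42978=5954.85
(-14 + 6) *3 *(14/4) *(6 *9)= -4536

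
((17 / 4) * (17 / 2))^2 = 83521 / 64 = 1305.02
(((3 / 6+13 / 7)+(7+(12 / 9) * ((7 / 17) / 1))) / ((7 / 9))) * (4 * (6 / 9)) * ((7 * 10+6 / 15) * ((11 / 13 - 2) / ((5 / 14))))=-59752704 / 7735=-7724.98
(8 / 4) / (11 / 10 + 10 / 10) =20 / 21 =0.95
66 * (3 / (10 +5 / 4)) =88 / 5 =17.60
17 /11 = 1.55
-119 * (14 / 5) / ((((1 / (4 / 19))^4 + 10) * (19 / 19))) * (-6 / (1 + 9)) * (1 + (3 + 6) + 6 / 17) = 1892352 / 474575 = 3.99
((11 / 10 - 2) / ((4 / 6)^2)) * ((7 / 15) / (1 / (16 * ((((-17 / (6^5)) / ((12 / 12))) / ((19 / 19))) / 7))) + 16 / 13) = -116419 / 46800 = -2.49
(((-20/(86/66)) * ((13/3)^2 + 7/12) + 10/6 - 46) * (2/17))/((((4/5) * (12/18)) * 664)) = -0.11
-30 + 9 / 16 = -471 / 16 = -29.44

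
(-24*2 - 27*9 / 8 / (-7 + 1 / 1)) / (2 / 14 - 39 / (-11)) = -52899 / 4544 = -11.64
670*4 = 2680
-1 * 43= -43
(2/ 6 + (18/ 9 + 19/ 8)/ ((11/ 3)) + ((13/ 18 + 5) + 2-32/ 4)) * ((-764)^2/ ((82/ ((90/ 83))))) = 360797090/ 37433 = 9638.48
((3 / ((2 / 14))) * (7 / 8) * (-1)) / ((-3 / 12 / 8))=588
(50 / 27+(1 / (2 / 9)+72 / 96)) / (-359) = -767 / 38772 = -0.02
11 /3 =3.67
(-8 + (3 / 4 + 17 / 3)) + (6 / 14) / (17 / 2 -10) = -157 / 84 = -1.87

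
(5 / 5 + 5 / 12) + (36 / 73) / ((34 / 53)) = 32545 / 14892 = 2.19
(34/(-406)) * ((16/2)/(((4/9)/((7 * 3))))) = -31.66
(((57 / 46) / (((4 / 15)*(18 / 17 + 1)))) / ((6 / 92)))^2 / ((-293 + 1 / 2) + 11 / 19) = -17840259 / 4348456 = -4.10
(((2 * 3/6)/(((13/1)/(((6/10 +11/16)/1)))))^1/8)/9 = 103/74880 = 0.00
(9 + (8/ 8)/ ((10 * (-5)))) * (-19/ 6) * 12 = -8531/ 25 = -341.24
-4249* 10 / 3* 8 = -339920 / 3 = -113306.67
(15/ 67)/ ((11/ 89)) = 1335/ 737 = 1.81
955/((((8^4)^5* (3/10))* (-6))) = -4775/10376293541461622784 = -0.00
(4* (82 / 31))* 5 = 1640 / 31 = 52.90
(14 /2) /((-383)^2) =0.00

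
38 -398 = -360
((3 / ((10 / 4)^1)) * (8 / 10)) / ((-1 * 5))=-24 / 125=-0.19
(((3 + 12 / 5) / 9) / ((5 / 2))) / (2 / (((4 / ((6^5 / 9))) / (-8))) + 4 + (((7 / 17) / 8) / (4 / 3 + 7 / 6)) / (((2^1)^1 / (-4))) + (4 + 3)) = -68 / 976095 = -0.00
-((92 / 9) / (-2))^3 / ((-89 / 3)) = -97336 / 21627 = -4.50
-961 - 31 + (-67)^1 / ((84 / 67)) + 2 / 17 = -1492721 / 1428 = -1045.32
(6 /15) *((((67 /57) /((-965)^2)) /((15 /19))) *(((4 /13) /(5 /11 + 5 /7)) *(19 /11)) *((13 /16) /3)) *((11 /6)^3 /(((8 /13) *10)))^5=13820809553695158528386873 /174320954539399415070720000000000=0.00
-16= -16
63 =63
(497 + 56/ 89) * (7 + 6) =575757/ 89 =6469.18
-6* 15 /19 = -90 /19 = -4.74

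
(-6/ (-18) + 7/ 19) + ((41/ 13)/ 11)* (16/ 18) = 23392/ 24453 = 0.96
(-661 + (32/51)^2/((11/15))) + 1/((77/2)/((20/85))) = -44091451/66759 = -660.46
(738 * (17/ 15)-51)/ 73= 3927/ 365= 10.76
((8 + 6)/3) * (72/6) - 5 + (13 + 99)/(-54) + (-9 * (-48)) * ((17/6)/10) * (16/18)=21293/135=157.73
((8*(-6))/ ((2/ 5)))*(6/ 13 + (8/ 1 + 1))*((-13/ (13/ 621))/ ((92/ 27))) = 2690010/ 13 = 206923.85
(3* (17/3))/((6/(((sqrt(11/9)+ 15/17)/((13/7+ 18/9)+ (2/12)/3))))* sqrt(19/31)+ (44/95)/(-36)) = 3154095* (45+ 17* sqrt(11))/(-40579* sqrt(11) - 107415+ 7165755* sqrt(589)) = 1.84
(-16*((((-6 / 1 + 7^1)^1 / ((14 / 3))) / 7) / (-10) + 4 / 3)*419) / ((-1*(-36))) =-1638709 / 6615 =-247.73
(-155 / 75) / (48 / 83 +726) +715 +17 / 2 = 327234146 / 452295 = 723.50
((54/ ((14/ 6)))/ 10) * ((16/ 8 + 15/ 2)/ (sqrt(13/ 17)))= 1539 * sqrt(221)/ 910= 25.14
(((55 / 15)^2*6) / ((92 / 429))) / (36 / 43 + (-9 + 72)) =744029 / 126270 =5.89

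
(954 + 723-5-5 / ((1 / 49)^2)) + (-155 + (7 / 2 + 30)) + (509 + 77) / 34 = -10437.26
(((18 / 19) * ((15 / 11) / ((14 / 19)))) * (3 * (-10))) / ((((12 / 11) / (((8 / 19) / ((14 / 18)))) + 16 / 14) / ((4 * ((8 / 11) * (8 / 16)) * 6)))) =-2332800 / 16049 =-145.35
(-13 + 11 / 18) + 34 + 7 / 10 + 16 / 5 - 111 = -3847 / 45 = -85.49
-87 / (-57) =29 / 19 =1.53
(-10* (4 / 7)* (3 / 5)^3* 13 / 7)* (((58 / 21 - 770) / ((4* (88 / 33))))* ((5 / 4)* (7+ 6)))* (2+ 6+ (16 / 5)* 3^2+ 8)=147038112 / 1225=120031.11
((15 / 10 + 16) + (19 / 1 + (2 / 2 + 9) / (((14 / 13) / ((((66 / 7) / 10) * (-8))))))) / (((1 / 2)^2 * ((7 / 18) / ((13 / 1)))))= -1538316 / 343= -4484.89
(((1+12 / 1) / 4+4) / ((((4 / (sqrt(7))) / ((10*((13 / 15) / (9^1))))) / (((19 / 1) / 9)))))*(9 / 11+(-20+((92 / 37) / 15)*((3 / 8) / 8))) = -4471911041*sqrt(7) / 63296640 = -186.92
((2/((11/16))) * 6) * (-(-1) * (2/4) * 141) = 13536/11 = 1230.55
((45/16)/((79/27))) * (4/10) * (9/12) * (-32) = -729/79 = -9.23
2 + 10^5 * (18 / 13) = 1800026 / 13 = 138463.54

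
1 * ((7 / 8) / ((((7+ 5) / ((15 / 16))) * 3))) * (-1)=-35 / 1536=-0.02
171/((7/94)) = 16074/7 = 2296.29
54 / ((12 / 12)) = 54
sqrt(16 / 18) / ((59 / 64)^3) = 524288 *sqrt(2) / 616137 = 1.20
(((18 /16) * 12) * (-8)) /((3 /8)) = -288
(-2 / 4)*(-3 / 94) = 3 / 188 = 0.02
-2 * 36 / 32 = -9 / 4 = -2.25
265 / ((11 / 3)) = 795 / 11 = 72.27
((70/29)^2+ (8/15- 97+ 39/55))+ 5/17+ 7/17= -42096584/471801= -89.23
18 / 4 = 9 / 2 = 4.50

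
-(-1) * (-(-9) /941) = 9 /941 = 0.01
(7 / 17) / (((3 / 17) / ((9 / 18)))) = 7 / 6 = 1.17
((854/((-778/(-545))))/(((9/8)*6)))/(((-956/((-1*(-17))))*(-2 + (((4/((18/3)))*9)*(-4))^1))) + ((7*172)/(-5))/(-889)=13737848849/41443682670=0.33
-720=-720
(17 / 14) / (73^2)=17 / 74606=0.00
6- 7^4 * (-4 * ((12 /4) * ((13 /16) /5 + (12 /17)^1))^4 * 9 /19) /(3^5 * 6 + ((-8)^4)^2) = 1639310204299258492809 /272650864557322240000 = 6.01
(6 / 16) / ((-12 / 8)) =-1 / 4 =-0.25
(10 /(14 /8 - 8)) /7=-8 /35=-0.23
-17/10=-1.70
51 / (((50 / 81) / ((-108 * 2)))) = -17845.92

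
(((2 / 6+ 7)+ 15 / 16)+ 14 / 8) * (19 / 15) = 9139 / 720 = 12.69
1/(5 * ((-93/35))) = -0.08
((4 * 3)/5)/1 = 12/5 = 2.40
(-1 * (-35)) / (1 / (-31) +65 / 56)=60760 / 1959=31.02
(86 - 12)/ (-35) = -74/ 35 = -2.11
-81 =-81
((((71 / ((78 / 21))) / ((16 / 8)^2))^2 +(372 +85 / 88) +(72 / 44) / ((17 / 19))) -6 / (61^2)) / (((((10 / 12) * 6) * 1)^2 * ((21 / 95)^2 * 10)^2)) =389997745551883787 / 5854706458368768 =66.61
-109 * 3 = -327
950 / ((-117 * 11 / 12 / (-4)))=15200 / 429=35.43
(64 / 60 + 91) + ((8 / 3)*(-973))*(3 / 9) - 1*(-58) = -32167 / 45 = -714.82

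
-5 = -5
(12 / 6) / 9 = 2 / 9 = 0.22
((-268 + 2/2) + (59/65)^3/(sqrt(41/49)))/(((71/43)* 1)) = -11481/71 + 61819079* sqrt(41)/799433375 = -161.21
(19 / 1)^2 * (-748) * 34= -9180952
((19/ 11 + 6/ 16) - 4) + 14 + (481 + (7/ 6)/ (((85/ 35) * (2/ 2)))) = 2215199/ 4488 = 493.58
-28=-28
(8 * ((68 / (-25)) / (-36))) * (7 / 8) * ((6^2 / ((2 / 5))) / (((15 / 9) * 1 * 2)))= 357 / 25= 14.28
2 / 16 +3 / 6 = 5 / 8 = 0.62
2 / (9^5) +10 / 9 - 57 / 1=-3300181 / 59049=-55.89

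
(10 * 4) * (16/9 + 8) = 3520/9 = 391.11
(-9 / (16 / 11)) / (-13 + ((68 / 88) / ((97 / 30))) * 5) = 105633 / 201536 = 0.52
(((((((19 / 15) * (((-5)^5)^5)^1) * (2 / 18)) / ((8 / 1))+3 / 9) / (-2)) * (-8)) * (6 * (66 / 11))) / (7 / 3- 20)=2264976501464843606 / 53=42735405688015917.09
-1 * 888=-888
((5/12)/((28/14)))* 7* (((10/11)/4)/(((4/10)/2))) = 875/528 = 1.66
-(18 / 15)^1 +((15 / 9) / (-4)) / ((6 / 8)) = -79 / 45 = -1.76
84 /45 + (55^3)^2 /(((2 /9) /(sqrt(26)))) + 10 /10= 43 /15 + 249125765625 * sqrt(26) /2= 635148570133.18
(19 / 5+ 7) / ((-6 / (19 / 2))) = -171 / 10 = -17.10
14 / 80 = 7 / 40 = 0.18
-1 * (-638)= 638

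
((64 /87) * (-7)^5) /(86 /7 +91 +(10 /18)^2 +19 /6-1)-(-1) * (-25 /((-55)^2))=-4472860571 /38258627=-116.91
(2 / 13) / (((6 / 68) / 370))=25160 / 39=645.13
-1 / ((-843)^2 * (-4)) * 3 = 1 / 947532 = 0.00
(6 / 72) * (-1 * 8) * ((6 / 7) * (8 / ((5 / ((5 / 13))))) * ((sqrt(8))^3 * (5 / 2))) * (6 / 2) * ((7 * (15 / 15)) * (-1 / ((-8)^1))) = -480 * sqrt(2) / 13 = -52.22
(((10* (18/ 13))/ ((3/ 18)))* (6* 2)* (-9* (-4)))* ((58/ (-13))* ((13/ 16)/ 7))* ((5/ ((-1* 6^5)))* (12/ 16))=6525/ 728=8.96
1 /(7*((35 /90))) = 18 /49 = 0.37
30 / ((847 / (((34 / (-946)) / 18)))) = -85 / 1201893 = -0.00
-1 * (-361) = 361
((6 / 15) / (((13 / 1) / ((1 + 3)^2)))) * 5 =32 / 13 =2.46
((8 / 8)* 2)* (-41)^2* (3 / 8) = 5043 / 4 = 1260.75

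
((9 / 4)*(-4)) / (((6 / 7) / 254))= -2667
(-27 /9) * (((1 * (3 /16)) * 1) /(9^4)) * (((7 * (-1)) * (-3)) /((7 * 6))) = -1 /23328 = -0.00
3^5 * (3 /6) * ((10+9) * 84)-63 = 193851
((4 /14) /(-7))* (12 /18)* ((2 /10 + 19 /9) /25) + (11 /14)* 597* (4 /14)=22163209 /165375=134.02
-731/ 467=-1.57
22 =22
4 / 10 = 0.40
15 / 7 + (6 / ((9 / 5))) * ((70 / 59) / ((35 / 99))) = 5505 / 413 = 13.33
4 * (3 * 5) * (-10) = -600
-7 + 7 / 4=-21 / 4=-5.25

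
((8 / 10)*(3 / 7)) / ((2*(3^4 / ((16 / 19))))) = 32 / 17955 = 0.00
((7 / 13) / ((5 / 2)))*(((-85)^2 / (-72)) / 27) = -10115 / 12636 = -0.80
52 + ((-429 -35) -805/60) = -5105/12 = -425.42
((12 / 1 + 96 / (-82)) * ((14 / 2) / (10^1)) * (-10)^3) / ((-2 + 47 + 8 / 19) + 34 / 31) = -61020400 / 374453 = -162.96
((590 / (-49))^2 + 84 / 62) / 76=5445971 / 2828378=1.93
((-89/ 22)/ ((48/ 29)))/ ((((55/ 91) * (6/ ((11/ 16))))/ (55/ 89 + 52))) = -24.38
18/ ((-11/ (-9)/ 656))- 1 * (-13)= 106415/ 11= 9674.09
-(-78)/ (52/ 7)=21/ 2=10.50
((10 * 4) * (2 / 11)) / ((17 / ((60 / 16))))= 300 / 187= 1.60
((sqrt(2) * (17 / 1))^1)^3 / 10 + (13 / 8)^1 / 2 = 13 / 16 + 4913 * sqrt(2) / 5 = 1390.42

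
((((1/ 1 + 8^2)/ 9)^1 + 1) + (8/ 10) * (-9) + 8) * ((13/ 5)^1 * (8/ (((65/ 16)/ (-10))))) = -103936/ 225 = -461.94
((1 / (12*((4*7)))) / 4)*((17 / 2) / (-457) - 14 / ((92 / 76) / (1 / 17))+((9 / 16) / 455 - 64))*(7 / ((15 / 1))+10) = -13213340631629 / 26224961817600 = -0.50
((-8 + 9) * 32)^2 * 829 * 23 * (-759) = -14819177472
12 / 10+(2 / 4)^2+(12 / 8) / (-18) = 41 / 30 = 1.37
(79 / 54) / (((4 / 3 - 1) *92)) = 79 / 1656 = 0.05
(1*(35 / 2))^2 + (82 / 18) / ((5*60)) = 206729 / 675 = 306.27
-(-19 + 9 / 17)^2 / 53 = -98596 / 15317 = -6.44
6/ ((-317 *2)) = -3/ 317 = -0.01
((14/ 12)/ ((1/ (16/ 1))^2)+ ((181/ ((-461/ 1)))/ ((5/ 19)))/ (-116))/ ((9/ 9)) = 239582797/ 802140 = 298.68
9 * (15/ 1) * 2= 270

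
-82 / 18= -41 / 9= -4.56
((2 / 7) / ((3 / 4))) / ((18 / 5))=20 / 189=0.11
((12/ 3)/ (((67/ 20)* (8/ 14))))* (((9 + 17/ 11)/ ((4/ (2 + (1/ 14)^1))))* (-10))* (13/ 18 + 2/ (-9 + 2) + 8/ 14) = -115.02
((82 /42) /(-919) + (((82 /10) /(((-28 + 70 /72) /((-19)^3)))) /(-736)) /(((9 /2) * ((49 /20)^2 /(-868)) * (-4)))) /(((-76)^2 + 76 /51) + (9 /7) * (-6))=-8172645362807 /2075770950677690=-0.00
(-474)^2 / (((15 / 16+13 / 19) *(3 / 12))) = 273206016 / 493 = 554170.42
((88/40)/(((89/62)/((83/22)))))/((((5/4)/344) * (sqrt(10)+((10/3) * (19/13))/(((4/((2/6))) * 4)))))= -758594304/46923025+37370750976 * sqrt(10)/234615125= 487.54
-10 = -10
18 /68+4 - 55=-1725 /34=-50.74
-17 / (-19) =17 / 19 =0.89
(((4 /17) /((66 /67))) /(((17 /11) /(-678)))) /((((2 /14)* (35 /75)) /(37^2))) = -621881940 /289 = -2151840.62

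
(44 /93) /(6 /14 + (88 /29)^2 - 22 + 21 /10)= -2590280 /56190879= -0.05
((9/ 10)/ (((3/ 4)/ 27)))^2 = 26244/ 25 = 1049.76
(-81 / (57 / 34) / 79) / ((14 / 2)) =-918 / 10507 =-0.09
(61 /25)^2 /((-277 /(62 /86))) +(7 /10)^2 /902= -401595433 /26859305000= -0.01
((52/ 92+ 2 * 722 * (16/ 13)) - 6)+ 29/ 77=40800730/ 23023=1772.17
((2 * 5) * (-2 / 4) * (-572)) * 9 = 25740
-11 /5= -2.20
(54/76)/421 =27/15998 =0.00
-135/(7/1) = -135/7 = -19.29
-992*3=-2976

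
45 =45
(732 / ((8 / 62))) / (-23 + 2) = -1891 / 7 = -270.14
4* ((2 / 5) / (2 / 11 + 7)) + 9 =3643 / 395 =9.22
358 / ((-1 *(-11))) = 358 / 11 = 32.55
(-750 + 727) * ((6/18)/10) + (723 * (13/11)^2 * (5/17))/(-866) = -14824844/13360215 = -1.11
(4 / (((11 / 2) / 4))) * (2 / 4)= 16 / 11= 1.45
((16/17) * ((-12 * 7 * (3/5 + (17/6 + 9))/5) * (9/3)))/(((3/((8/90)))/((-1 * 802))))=268034816/19125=14014.89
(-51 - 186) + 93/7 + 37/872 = -1365293/6104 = -223.67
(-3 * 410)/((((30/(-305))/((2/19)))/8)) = 200080/19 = 10530.53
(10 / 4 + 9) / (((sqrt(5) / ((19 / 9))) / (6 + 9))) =162.86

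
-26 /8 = -13 /4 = -3.25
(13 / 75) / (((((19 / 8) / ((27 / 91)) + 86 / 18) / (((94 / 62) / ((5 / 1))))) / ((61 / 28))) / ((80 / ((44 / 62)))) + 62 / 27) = 596336 / 8490725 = 0.07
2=2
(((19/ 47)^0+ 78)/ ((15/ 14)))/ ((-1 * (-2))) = 553/ 15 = 36.87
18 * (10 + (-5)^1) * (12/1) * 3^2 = 9720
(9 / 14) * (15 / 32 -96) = -27513 / 448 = -61.41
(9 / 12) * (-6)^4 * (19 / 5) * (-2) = -36936 / 5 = -7387.20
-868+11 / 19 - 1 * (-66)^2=-99245 / 19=-5223.42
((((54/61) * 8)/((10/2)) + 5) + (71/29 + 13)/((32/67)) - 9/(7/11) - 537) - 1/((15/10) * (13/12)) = -412908737/804895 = -513.00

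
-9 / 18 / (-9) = 1 / 18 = 0.06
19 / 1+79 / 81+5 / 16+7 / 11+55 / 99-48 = -378073 / 14256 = -26.52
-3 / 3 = -1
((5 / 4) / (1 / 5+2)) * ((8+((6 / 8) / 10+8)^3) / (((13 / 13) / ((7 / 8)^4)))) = 82138851067 / 461373440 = 178.03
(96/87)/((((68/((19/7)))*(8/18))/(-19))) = -1.88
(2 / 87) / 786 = 1 / 34191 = 0.00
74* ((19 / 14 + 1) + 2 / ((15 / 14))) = 32819 / 105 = 312.56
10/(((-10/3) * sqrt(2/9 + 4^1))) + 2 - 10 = -8 - 9 * sqrt(38)/38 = -9.46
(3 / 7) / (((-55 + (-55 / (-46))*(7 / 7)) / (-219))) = 3358 / 1925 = 1.74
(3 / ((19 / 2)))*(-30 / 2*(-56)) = 5040 / 19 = 265.26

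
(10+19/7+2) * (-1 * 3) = -309/7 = -44.14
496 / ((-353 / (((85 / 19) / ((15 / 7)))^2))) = -7023856 / 1146897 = -6.12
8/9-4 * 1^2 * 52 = -1864/9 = -207.11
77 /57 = 1.35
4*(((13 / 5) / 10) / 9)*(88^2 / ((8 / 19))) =478192 / 225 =2125.30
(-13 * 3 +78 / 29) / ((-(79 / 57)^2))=3421197 / 180989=18.90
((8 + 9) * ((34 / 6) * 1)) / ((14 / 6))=289 / 7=41.29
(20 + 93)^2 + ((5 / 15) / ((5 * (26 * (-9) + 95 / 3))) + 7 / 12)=465068213 / 36420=12769.58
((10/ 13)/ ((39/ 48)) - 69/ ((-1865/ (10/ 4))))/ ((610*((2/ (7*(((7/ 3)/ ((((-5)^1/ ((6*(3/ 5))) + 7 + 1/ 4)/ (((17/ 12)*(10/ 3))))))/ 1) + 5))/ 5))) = 1506086395/ 19472381448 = 0.08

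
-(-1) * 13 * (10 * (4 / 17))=520 / 17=30.59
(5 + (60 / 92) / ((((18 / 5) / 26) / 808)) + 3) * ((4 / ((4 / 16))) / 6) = 2105216 / 207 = 10170.13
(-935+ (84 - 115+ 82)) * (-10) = 8840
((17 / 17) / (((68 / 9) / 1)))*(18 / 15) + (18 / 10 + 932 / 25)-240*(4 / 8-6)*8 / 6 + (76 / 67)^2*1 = 6870175217 / 3815650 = 1800.53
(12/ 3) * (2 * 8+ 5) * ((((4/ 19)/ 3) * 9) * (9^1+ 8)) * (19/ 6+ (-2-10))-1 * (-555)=-7411.74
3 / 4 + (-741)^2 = 2196327 / 4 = 549081.75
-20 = -20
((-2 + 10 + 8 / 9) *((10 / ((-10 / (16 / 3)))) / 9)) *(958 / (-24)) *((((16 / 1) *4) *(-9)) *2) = -19619840 / 81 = -242220.25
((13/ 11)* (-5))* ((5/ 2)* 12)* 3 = -5850/ 11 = -531.82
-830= -830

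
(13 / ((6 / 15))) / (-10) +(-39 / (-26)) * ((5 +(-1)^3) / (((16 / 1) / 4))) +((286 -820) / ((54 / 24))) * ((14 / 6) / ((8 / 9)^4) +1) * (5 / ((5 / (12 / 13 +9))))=-74274583 / 6656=-11159.04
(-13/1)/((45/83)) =-1079/45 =-23.98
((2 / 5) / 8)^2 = 1 / 400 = 0.00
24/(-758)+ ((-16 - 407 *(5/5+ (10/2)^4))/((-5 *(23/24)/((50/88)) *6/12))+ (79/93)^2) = 50113799463883/829326663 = 60427.09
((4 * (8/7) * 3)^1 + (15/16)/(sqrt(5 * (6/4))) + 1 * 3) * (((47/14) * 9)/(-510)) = -16497/16660 - 141 * sqrt(30)/38080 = -1.01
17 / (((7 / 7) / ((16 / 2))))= 136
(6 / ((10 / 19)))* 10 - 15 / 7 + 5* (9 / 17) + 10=14816 / 119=124.50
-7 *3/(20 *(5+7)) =-7/80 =-0.09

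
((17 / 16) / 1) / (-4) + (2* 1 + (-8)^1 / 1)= -401 / 64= -6.27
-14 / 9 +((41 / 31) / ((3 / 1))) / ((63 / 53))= -6941 / 5859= -1.18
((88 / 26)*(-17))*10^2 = -74800 / 13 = -5753.85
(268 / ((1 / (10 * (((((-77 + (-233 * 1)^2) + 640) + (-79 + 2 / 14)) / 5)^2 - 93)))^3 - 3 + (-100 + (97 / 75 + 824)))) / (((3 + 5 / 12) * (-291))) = -681111132854920113274701779447793129600 / 1825124062853476923639468717099344533719181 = -0.00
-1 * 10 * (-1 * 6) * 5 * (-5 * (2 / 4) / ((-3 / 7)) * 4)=7000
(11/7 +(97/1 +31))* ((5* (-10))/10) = -4535/7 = -647.86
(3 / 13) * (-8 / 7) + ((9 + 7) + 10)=2342 / 91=25.74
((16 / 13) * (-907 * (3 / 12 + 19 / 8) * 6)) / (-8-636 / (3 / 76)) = 1.09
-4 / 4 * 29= -29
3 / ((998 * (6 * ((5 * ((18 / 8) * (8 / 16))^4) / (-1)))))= -1024 / 16369695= -0.00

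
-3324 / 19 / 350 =-1662 / 3325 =-0.50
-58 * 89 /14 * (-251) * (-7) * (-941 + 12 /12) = 608961140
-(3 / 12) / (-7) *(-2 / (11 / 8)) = -4 / 77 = -0.05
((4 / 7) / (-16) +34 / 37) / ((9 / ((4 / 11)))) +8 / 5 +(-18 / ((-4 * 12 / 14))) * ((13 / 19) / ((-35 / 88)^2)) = 98830979 / 4059825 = 24.34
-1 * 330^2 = -108900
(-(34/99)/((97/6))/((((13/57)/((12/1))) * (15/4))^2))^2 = 355430481002496/20322740205625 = 17.49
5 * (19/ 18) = 95/ 18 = 5.28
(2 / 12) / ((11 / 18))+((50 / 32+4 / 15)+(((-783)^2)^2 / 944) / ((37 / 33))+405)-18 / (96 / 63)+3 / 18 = 2046658652920577 / 5763120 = 355130320.54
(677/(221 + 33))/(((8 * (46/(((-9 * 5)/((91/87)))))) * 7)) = -2650455/59541664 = -0.04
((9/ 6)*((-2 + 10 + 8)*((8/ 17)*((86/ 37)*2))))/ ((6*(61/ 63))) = 346752/ 38369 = 9.04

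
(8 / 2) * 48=192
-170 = -170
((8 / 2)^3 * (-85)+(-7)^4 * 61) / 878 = 141021 / 878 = 160.62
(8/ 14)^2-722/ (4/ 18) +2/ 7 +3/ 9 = -477464/ 147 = -3248.05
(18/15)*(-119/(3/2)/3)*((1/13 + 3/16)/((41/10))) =-6545/3198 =-2.05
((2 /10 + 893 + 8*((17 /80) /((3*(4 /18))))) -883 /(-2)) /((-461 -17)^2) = 5349 /913936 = 0.01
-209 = -209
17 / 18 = 0.94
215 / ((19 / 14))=3010 / 19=158.42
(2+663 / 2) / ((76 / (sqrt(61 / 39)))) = 667 * sqrt(2379) / 5928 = 5.49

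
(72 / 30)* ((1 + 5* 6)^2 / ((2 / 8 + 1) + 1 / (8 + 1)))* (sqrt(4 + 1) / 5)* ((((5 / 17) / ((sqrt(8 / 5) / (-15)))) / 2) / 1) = -778410* sqrt(2) / 833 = -1321.53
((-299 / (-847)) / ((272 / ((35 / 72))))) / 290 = 299 / 137440512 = 0.00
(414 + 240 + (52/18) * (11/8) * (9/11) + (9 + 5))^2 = 7209225/16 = 450576.56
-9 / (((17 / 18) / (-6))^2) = -363.24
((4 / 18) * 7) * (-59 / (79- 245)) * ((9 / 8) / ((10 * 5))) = 413 / 33200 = 0.01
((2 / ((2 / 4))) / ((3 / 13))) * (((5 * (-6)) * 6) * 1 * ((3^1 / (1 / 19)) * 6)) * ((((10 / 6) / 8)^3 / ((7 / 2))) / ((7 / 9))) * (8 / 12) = -463125 / 196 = -2362.88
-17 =-17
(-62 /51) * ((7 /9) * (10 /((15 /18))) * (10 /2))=-56.73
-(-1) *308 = 308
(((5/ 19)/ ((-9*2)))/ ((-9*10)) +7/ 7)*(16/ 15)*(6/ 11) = 49256/ 84645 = 0.58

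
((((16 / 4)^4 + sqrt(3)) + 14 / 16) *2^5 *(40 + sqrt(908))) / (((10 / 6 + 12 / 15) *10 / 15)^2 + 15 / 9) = 132783.98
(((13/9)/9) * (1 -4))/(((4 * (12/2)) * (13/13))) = -0.02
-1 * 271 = -271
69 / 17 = 4.06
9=9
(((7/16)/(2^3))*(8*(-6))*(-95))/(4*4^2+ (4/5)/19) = 63175/16224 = 3.89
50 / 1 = 50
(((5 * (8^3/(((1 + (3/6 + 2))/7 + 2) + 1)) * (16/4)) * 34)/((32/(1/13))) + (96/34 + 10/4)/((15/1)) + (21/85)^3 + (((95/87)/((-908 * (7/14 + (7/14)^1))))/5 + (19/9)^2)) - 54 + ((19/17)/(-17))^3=189.95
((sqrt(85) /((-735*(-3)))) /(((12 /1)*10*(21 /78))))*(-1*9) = -0.00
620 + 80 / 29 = 18060 / 29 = 622.76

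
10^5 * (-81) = -8100000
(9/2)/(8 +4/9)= 81/152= 0.53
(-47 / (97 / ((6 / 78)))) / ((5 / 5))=-47 / 1261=-0.04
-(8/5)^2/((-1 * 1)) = 2.56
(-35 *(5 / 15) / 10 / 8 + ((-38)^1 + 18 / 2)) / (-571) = 1399 / 27408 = 0.05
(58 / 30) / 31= 0.06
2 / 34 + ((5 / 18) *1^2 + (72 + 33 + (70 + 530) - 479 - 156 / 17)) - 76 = 43195 / 306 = 141.16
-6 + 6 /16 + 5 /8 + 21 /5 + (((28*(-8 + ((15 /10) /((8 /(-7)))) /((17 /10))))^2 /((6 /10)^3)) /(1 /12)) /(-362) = -43590766873 /4707810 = -9259.25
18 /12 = 3 /2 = 1.50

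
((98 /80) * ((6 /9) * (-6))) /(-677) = 49 /6770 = 0.01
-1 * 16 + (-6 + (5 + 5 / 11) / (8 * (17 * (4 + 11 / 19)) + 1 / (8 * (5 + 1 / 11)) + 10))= -86861134 / 3949781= -21.99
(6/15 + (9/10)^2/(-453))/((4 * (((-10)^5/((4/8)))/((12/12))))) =-6013/12080000000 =-0.00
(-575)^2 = 330625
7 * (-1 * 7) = -49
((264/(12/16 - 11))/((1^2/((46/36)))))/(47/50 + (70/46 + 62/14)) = -32586400/6822441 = -4.78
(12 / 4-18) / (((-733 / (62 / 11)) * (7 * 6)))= 155 / 56441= 0.00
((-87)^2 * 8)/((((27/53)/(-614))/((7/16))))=-95787377/3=-31929125.67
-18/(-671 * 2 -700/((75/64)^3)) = 0.01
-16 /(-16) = 1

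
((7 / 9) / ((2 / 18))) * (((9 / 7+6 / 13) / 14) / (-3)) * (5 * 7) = -265 / 26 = -10.19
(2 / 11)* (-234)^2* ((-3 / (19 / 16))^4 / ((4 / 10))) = 1453338132480 / 1433531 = 1013817.02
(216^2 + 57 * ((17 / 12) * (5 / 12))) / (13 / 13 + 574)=2241103 / 27600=81.20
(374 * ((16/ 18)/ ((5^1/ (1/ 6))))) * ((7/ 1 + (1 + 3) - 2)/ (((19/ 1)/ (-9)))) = -4488/ 95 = -47.24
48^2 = 2304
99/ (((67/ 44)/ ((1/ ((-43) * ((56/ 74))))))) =-40293/ 20167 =-2.00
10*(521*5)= 26050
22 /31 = 0.71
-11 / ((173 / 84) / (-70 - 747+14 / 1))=741972 / 173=4288.86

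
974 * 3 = 2922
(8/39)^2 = 64/1521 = 0.04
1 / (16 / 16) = 1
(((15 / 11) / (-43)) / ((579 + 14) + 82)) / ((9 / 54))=-0.00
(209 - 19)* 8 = 1520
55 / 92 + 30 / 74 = 3415 / 3404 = 1.00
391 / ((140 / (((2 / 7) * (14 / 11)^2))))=782 / 605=1.29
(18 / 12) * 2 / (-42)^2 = 1 / 588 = 0.00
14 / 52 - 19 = -487 / 26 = -18.73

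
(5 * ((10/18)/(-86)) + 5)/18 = 3845/13932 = 0.28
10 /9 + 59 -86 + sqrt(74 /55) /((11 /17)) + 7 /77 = -2554 /99 + 17*sqrt(4070) /605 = -24.01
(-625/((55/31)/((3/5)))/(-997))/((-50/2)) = -93/10967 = -0.01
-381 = -381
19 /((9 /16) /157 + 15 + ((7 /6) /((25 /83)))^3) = 0.26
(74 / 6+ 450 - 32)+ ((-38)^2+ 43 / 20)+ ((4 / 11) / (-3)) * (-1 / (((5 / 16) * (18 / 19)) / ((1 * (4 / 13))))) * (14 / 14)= 144911771 / 77220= 1876.61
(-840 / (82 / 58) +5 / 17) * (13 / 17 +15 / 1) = -9361.91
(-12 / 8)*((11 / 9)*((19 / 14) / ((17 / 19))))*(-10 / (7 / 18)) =59565 / 833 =71.51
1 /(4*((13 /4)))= 1 /13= 0.08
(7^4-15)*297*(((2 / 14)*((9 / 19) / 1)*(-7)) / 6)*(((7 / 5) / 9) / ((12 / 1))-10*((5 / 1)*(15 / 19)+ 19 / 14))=149947426761 / 50540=2966905.95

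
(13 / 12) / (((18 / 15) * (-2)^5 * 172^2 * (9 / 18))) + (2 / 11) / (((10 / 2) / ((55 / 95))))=68155361 / 3237672960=0.02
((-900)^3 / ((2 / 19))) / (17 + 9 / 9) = -384750000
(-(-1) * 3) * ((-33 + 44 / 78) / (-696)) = 1265 / 9048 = 0.14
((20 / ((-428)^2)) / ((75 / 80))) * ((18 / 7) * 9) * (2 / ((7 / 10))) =4320 / 561001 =0.01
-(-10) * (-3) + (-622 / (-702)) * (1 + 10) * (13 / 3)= 12.23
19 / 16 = 1.19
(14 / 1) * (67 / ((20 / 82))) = 19229 / 5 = 3845.80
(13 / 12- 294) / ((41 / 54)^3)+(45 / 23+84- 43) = -992754142 / 1585183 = -626.27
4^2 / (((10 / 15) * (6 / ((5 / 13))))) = 20 / 13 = 1.54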